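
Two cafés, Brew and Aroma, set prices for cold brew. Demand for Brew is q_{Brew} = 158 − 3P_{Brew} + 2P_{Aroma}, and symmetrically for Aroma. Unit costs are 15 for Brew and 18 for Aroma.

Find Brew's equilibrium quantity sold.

Brew's profit: π = (P_{Brew} − 15)(158 − 3P_{Brew} + 2P_{Aroma}).
∂π/∂P_{Brew} = 203 − 6P_{Brew} + 2P_{Aroma} = 0 ⇒ P_{Brew} = 203/6 + (1/3)P_{Aroma}.
Similarly P_{Aroma} = 106/3 + (1/3)P_{Brew}.
Plugging P_{Aroma} into Brew's best response: P_{Brew} = 203/6 + (1/3)(106/3 + (1/3)P_{Brew}) ⇒ (8/9)P_{Brew} = 821/18, so P_{Brew} = 51.3125.
Then P_{Aroma} = 106/3 + (1/3)·51.3125 = 52.4375.
q_{Brew} = 158 − 3·51.3125 + 2·52.4375 = 108.9375.

108.9375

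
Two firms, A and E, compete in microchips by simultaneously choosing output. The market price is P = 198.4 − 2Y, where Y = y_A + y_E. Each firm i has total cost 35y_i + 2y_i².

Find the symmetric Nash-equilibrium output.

16.34

Firm A's profit: π = y_A(198.4 − 2(y_A + y_E)) − 35y_A − 2y_A².
∂π/∂y_A = 163.4 − 8y_A − 2y_E = 0, so y_A = 20.425 − 0.25y_E.
The game is symmetric, so in equilibrium y_E = y_A: the reaction function gives 1.25y_A = 20.425, hence y_A = 16.34.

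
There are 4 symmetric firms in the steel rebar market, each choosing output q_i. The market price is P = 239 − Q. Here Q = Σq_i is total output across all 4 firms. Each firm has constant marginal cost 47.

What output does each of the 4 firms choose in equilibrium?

A representative firm's profit is π_i = q_i(239 − Q) − 47q_i, with Q = q_i + Σ_{j≠i} q_j.
First-order condition: 192 − 2q_i − Σ_{j≠i} q_j = 0.
With identical firms, set every q_j = q: then 192 − 2q − 3q = 0, i.e. q = 192/5 = 38.4.

38.4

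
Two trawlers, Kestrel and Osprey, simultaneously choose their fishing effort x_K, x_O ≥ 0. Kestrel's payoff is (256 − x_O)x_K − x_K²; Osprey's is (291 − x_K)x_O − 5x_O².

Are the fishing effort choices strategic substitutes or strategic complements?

strategic substitutes

Expanding Kestrel's payoff: 256x_K − x_Ox_K − x_K².
∂π/∂x_K = 256 − x_O − 2x_K = 0, so x_K = 128 − 0.5x_O.
The best-response slope dx_K/dx_O = −0.5 < 0: the reaction function is downward-sloping, so the choices are strategic substitutes.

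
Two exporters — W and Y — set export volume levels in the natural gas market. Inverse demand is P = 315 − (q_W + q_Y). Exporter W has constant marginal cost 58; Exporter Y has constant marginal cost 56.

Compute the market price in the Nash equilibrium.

Exporter W's profit: π = q_W(315 − (q_W + q_Y)) − 58q_W.
∂π/∂q_W = 257 − 2q_W − q_Y = 0, so q_W = 128.5 − 0.5q_Y.
By the same steps for Y: q_Y = 129.5 − 0.5q_W.
Plugging q_Y into W's best response: q_W = 128.5 − 0.5(129.5 − 0.5q_W) ⇒ 0.75q_W = 63.75, so q_W = 85.
Then q_Y = 129.5 − 0.5·85 = 87.
Equilibrium price: P = 315 − 172 = 143.

143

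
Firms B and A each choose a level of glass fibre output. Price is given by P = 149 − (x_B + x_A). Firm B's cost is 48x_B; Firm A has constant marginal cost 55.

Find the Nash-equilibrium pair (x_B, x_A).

Firm B's profit: π = x_B(149 − (x_B + x_A)) − 48x_B.
∂π/∂x_B = 101 − 2x_B − x_A = 0, so x_B = 50.5 − 0.5x_A.
By the same steps for A: x_A = 47 − 0.5x_B.
Plugging x_A into B's best response: x_B = 50.5 − 0.5(47 − 0.5x_B) ⇒ 0.75x_B = 27, so x_B = 36.
Then x_A = 47 − 0.5·36 = 29.

36, 29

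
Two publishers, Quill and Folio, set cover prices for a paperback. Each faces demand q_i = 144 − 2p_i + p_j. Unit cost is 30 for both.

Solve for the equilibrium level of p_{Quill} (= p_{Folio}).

68

Quill's profit: π = (p_{Quill} − 30)(144 − 2p_{Quill} + p_{Folio}).
∂π/∂p_{Quill} = 204 − 4p_{Quill} + p_{Folio} = 0 ⇒ p_{Quill} = 51 + 0.25p_{Folio}.
The game is symmetric, so in equilibrium p_{Folio} = p_{Quill}: the reaction function gives 0.75p_{Quill} = 51, hence p_{Quill} = 68.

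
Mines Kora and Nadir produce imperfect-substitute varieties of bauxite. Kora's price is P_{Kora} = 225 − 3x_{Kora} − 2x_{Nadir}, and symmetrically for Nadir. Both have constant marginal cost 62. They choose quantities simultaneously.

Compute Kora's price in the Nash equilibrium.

123.125

Mine Kora's profit: π = x_{Kora}(225 − 3x_{Kora} − 2x_{Nadir}) − 62x_{Kora}.
∂π/∂x_{Kora} = 163 − 6x_{Kora} − 2x_{Nadir} = 0 ⇒ x_{Kora} = 163/6 − (1/3)x_{Nadir}.
Setting x_{Kora} = x_{Nadir} in the reaction function: x_{Kora} = 163/6 − (1/3)x_{Kora}, so x_{Kora} = (163/6) / (4/3) = 20.375.
P_{Kora} = 225 − 3·20.375 − 2·20.375 = 123.125.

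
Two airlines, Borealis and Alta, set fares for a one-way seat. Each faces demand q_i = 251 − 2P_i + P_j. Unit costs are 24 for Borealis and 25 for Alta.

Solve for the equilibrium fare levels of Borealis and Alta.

99.8, 100.2

Borealis's profit: π = (P_{Borealis} − 24)(251 − 2P_{Borealis} + P_{Alta}).
∂π/∂P_{Borealis} = 299 − 4P_{Borealis} + P_{Alta} = 0 ⇒ P_{Borealis} = 74.75 + 0.25P_{Alta}.
Similarly P_{Alta} = 75.25 + 0.25P_{Borealis}.
Solving the two reaction functions simultaneously: (1 − (0.25)(0.25))P_{Borealis} = 74.75 + 0.25·75.25, so 0.9375P_{Borealis} = 93.5625 and P_{Borealis} = 99.8.
Then P_{Alta} = 75.25 + 0.25·99.8 = 100.2.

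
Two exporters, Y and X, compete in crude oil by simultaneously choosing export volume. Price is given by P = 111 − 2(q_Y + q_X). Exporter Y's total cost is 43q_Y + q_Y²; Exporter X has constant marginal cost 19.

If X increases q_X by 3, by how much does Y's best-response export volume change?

-1

Exporter Y's profit: π = q_Y(111 − 2(q_Y + q_X)) − 43q_Y − q_Y².
∂π/∂q_Y = 68 − 6q_Y − 2q_X = 0, so q_Y = 34/3 − (1/3)q_X.
The reaction-function slope is −1/3, so a 3-unit rise in q_X moves q_Y by −1/3 × 3 = −1. Y's best response falls — the actions are strategic substitutes.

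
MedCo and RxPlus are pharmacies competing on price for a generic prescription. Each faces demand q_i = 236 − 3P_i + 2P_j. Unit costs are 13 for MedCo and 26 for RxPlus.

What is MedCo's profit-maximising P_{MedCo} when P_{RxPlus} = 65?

67.5

MedCo's profit: π = (P_{MedCo} − 13)(236 − 3P_{MedCo} + 2P_{RxPlus}).
∂π/∂P_{MedCo} = 275 − 6P_{MedCo} + 2P_{RxPlus} = 0 ⇒ P_{MedCo} = 275/6 + (1/3)P_{RxPlus}.
At P_{RxPlus} = 65: P_{MedCo} = 275/6 + (1/3)·65 = 67.5.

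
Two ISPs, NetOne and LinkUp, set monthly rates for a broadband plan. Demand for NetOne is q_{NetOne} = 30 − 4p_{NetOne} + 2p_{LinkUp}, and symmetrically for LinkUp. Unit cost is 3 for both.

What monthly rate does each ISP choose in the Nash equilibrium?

NetOne's profit: π = (p_{NetOne} − 3)(30 − 4p_{NetOne} + 2p_{LinkUp}).
∂π/∂p_{NetOne} = 42 − 8p_{NetOne} + 2p_{LinkUp} = 0 ⇒ p_{NetOne} = 5.25 + 0.25p_{LinkUp}.
Setting p_{NetOne} = p_{LinkUp} in the reaction function: p_{NetOne} = 5.25 + 0.25p_{NetOne}, so p_{NetOne} = 5.25 / 0.75 = 7.

7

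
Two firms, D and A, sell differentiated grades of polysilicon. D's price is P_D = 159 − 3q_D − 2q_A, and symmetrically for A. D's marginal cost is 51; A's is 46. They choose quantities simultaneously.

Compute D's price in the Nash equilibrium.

Firm D's profit: π = q_D(159 − 3q_D − 2q_A) − 51q_D.
∂π/∂q_D = 108 − 6q_D − 2q_A = 0 ⇒ q_D = 18 − (1/3)q_A.
Similarly q_A = 113/6 − (1/3)q_D.
Solving the two reaction functions simultaneously: (1 − (−1/3)(−1/3))q_D = 18 − (1/3)·(113/6), so (8/9)q_D = 211/18 and q_D = 13.1875.
Then q_A = 113/6 − (1/3)·13.1875 = 14.4375.
P_D = 159 − 3·13.1875 − 2·14.4375 = 90.5625.

90.5625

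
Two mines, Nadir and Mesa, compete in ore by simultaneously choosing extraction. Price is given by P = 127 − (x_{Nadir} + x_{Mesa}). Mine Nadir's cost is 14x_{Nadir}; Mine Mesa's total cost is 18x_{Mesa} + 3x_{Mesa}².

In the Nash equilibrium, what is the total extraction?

Mine Nadir's profit: π = x_{Nadir}(127 − (x_{Nadir} + x_{Mesa})) − 14x_{Nadir}.
∂π/∂x_{Nadir} = 113 − 2x_{Nadir} − x_{Mesa} = 0, so x_{Nadir} = 56.5 − 0.5x_{Mesa}.
For Mesa: ∂π/∂x_{Mesa} = 109 − 8x_{Mesa} − x_{Nadir} = 0 ⇒ x_{Mesa} = 13.625 − 0.125x_{Nadir}.
Solving the two reaction functions simultaneously: (1 − (−0.5)(−0.125))x_{Nadir} = 56.5 − 0.5·13.625, so 0.9375x_{Nadir} = 49.6875 and x_{Nadir} = 53.
Then x_{Mesa} = 13.625 − 0.125·53 = 7.
Total extraction: 53 + 7 = 60.

60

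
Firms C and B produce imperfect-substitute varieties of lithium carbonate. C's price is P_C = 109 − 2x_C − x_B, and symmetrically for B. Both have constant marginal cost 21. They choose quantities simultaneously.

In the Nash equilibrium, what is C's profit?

Firm C's profit: π = x_C(109 − 2x_C − x_B) − 21x_C.
∂π/∂x_C = 88 − 4x_C − x_B = 0 ⇒ x_C = 22 − 0.25x_B.
By symmetry x_B = x_C; substituting into the reaction function, 1.25x_C = 22 and x_C = 17.6.
P_C = 109 − 2·17.6 − 17.6 = 56.2.
Profit = (56.2 − 21)·17.6 = 619.52.

619.52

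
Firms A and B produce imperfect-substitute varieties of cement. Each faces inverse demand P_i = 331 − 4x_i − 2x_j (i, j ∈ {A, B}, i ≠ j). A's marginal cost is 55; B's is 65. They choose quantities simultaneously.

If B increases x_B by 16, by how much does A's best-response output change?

Firm A's profit: π = x_A(331 − 4x_A − 2x_B) − 55x_A.
∂π/∂x_A = 276 − 8x_A − 2x_B = 0 ⇒ x_A = 34.5 − 0.25x_B.
The reaction-function slope is −0.25, so a 16-unit rise in x_B moves x_A by −0.25 × 16 = −4. A's best response falls — the actions are strategic substitutes.

-4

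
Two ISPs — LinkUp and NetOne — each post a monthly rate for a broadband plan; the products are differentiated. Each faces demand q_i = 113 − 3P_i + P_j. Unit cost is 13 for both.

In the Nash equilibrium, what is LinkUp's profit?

LinkUp's profit: π = (P_{LinkUp} − 13)(113 − 3P_{LinkUp} + P_{NetOne}).
∂π/∂P_{LinkUp} = 152 − 6P_{LinkUp} + P_{NetOne} = 0 ⇒ P_{LinkUp} = 76/3 + (1/6)P_{NetOne}.
The game is symmetric, so in equilibrium P_{NetOne} = P_{LinkUp}: the reaction function gives (5/6)P_{LinkUp} = 76/3, hence P_{LinkUp} = 30.4.
q_{LinkUp} = 113 − 3·30.4 + 30.4 = 52.2.
Profit = (30.4 − 13)·52.2 = 908.28.

908.28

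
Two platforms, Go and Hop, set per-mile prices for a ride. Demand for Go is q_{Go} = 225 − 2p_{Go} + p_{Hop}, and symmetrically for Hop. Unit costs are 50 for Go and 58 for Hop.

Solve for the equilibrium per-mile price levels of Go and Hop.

109.4, 112.6

Go's profit: π = (p_{Go} − 50)(225 − 2p_{Go} + p_{Hop}).
∂π/∂p_{Go} = 325 − 4p_{Go} + p_{Hop} = 0 ⇒ p_{Go} = 81.25 + 0.25p_{Hop}.
Similarly p_{Hop} = 85.25 + 0.25p_{Go}.
Substituting the second reaction function into the first: p_{Go} = 81.25 + 0.25(85.25 + 0.25p_{Go}), which gives 0.9375p_{Go} = 102.5625 ⇒ p_{Go} = 109.4.
Then p_{Hop} = 85.25 + 0.25·109.4 = 112.6.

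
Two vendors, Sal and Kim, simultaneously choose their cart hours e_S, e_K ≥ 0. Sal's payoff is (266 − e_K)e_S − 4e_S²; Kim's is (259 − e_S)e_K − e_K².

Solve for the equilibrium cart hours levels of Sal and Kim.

18.2, 120.4

Expanding Sal's payoff: 266e_S − e_Ke_S − 4e_S².
∂π/∂e_S = 266 − e_K − 8e_S = 0, so e_S = 33.25 − 0.125e_K.
Likewise for Kim: e_K = 129.5 − 0.5e_S.
Substituting the second reaction function into the first: e_S = 33.25 − 0.125(129.5 − 0.5e_S), which gives 0.9375e_S = 17.0625 ⇒ e_S = 18.2.
Then e_K = 129.5 − 0.5·18.2 = 120.4.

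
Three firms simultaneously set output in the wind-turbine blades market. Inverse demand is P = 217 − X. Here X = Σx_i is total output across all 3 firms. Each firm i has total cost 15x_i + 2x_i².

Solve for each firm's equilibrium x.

25.25

A representative firm's profit is π_i = x_i(217 − X) − 15x_i − 2x_i², with X = x_i + Σ_{j≠i} x_j.
First-order condition: 202 − 6x_i − Σ_{j≠i} x_j = 0.
With identical firms, set every x_j = x: then 202 − 6x − 2x = 0, i.e. x = 202/8 = 25.25.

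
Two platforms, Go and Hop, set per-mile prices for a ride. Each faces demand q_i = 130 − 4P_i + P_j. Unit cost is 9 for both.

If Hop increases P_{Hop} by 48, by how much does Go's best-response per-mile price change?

Go's profit: π = (P_{Go} − 9)(130 − 4P_{Go} + P_{Hop}).
∂π/∂P_{Go} = 166 − 8P_{Go} + P_{Hop} = 0 ⇒ P_{Go} = 20.75 + 0.125P_{Hop}.
The reaction-function slope is 0.125, so a 48-unit rise in P_{Hop} moves P_{Go} by 0.125 × 48 = 6. Go's best response rises — the actions are strategic complements.

6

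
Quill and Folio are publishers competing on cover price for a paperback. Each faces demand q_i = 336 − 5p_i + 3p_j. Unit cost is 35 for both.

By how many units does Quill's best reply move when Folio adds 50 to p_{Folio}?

15

Quill's profit: π = (p_{Quill} − 35)(336 − 5p_{Quill} + 3p_{Folio}).
∂π/∂p_{Quill} = 511 − 10p_{Quill} + 3p_{Folio} = 0 ⇒ p_{Quill} = 51.1 + 0.3p_{Folio}.
The reaction-function slope is 0.3, so a 50-unit rise in p_{Folio} moves p_{Quill} by 0.3 × 50 = 15. Quill's best response rises — the actions are strategic complements.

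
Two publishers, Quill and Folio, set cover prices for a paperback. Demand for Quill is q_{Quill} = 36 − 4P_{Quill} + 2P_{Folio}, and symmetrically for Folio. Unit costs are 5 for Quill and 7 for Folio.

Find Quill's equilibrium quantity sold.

18.4

Quill's profit: π = (P_{Quill} − 5)(36 − 4P_{Quill} + 2P_{Folio}).
∂π/∂P_{Quill} = 56 − 8P_{Quill} + 2P_{Folio} = 0 ⇒ P_{Quill} = 7 + 0.25P_{Folio}.
Similarly P_{Folio} = 8 + 0.25P_{Quill}.
Solving the two reaction functions simultaneously: (1 − (0.25)(0.25))P_{Quill} = 7 + 0.25·8, so 0.9375P_{Quill} = 9 and P_{Quill} = 9.6.
Then P_{Folio} = 8 + 0.25·9.6 = 10.4.
q_{Quill} = 36 − 4·9.6 + 2·10.4 = 18.4.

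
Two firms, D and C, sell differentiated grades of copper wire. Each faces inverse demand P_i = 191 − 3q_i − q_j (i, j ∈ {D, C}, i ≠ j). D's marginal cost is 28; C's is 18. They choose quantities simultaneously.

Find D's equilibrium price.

Firm D's profit: π = q_D(191 − 3q_D − q_C) − 28q_D.
∂π/∂q_D = 163 − 6q_D − q_C = 0 ⇒ q_D = 163/6 − (1/6)q_C.
Similarly q_C = 173/6 − (1/6)q_D.
Plugging q_C into D's best response: q_D = 163/6 − (1/6)(173/6 − (1/6)q_D) ⇒ (35/36)q_D = 805/36, so q_D = 23.
Then q_C = 173/6 − (1/6)·23 = 25.
P_D = 191 − 3·23 − 25 = 97.

97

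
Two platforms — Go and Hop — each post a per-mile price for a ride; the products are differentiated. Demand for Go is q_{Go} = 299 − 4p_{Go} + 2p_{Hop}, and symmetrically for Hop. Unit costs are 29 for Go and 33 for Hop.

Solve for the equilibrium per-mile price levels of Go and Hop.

Go's profit: π = (p_{Go} − 29)(299 − 4p_{Go} + 2p_{Hop}).
∂π/∂p_{Go} = 415 − 8p_{Go} + 2p_{Hop} = 0 ⇒ p_{Go} = 51.875 + 0.25p_{Hop}.
Similarly p_{Hop} = 53.875 + 0.25p_{Go}.
Plugging p_{Hop} into Go's best response: p_{Go} = 51.875 + 0.25(53.875 + 0.25p_{Go}) ⇒ 0.9375p_{Go} = 2091/32, so p_{Go} = 69.7.
Then p_{Hop} = 53.875 + 0.25·69.7 = 71.3.

69.7, 71.3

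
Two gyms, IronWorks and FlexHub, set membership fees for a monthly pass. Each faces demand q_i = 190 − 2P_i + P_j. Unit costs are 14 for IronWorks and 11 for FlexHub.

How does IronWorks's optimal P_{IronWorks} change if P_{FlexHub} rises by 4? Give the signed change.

IronWorks's profit: π = (P_{IronWorks} − 14)(190 − 2P_{IronWorks} + P_{FlexHub}).
∂π/∂P_{IronWorks} = 218 − 4P_{IronWorks} + P_{FlexHub} = 0 ⇒ P_{IronWorks} = 54.5 + 0.25P_{FlexHub}.
The reaction-function slope is 0.25, so a 4-unit rise in P_{FlexHub} moves P_{IronWorks} by 0.25 × 4 = 1. IronWorks's best response rises — the actions are strategic complements.

1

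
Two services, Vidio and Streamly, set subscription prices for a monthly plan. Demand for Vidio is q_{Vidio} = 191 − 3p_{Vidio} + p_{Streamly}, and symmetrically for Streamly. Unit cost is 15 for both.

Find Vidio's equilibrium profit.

Vidio's profit: π = (p_{Vidio} − 15)(191 − 3p_{Vidio} + p_{Streamly}).
∂π/∂p_{Vidio} = 236 − 6p_{Vidio} + p_{Streamly} = 0 ⇒ p_{Vidio} = 118/3 + (1/6)p_{Streamly}.
By symmetry p_{Streamly} = p_{Vidio}; substituting into the reaction function, (5/6)p_{Vidio} = 118/3 and p_{Vidio} = 47.2.
q_{Vidio} = 191 − 3·47.2 + 47.2 = 96.6.
Profit = (47.2 − 15)·96.6 = 3110.52.

3110.52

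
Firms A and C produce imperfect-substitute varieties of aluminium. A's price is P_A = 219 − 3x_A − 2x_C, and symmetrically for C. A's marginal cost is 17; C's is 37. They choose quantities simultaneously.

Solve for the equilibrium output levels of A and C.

26.5, 21.5

Firm A's profit: π = x_A(219 − 3x_A − 2x_C) − 17x_A.
∂π/∂x_A = 202 − 6x_A − 2x_C = 0 ⇒ x_A = 101/3 − (1/3)x_C.
Similarly x_C = 91/3 − (1/3)x_A.
Plugging x_C into A's best response: x_A = 101/3 − (1/3)(91/3 − (1/3)x_A) ⇒ (8/9)x_A = 212/9, so x_A = 26.5.
Then x_C = 91/3 − (1/3)·26.5 = 21.5.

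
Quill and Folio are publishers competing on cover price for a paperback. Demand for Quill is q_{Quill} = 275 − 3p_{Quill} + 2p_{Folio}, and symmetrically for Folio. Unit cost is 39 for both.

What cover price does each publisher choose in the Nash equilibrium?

Quill's profit: π = (p_{Quill} − 39)(275 − 3p_{Quill} + 2p_{Folio}).
∂π/∂p_{Quill} = 392 − 6p_{Quill} + 2p_{Folio} = 0 ⇒ p_{Quill} = 196/3 + (1/3)p_{Folio}.
The game is symmetric, so in equilibrium p_{Folio} = p_{Quill}: the reaction function gives (2/3)p_{Quill} = 196/3, hence p_{Quill} = 98.

98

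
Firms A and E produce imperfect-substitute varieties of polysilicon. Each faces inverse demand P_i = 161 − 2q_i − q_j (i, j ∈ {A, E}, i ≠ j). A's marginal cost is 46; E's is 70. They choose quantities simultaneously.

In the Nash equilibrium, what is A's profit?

1210.32

Firm A's profit: π = q_A(161 − 2q_A − q_E) − 46q_A.
∂π/∂q_A = 115 − 4q_A − q_E = 0 ⇒ q_A = 28.75 − 0.25q_E.
Similarly q_E = 22.75 − 0.25q_A.
Solving the two reaction functions simultaneously: (1 − (−0.25)(−0.25))q_A = 28.75 − 0.25·22.75, so 0.9375q_A = 23.0625 and q_A = 24.6.
Then q_E = 22.75 − 0.25·24.6 = 16.6.
P_A = 161 − 2·24.6 − 16.6 = 95.2.
Profit = (95.2 − 46)·24.6 = 1210.32.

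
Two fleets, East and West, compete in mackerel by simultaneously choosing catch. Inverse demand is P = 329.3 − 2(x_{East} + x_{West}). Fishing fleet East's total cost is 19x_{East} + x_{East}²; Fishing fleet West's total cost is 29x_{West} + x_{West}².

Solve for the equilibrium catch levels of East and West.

39.4125, 36.9125

Fishing fleet East's profit: π = x_{East}(329.3 − 2(x_{East} + x_{West})) − 19x_{East} − x_{East}².
∂π/∂x_{East} = 310.3 − 6x_{East} − 2x_{West} = 0, so x_{East} = 3103/60 − (1/3)x_{West}.
By the same steps for West: x_{West} = 50.05 − (1/3)x_{East}.
Plugging x_{West} into East's best response: x_{East} = 3103/60 − (1/3)(50.05 − (1/3)x_{East}) ⇒ (8/9)x_{East} = 1051/30, so x_{East} = 39.4125.
Then x_{West} = 50.05 − (1/3)·39.4125 = 36.9125.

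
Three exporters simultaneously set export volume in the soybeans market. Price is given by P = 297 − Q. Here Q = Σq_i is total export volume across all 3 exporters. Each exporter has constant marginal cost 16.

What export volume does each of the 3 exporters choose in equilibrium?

A representative exporter's profit is π_i = q_i(297 − Q) − 16q_i, with Q = q_i + Σ_{j≠i} q_j.
First-order condition: 281 − 2q_i − Σ_{j≠i} q_j = 0.
With identical exporters, set every q_j = q: then 281 − 2q − 2q = 0, i.e. q = 281/4 = 70.25.

70.25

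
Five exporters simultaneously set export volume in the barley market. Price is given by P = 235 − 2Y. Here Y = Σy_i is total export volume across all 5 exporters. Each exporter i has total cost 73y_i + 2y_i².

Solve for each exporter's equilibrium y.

10.125

A representative exporter's profit is π_i = y_i(235 − 2Y) − 73y_i − 2y_i², with Y = y_i + Σ_{j≠i} y_j.
First-order condition: 162 − 8y_i − 2Σ_{j≠i} y_j = 0.
Imposing symmetry (y_j = y for all j) turns Σ_{j≠i} y_j into 4y, so 162 = 16y and y = 10.125.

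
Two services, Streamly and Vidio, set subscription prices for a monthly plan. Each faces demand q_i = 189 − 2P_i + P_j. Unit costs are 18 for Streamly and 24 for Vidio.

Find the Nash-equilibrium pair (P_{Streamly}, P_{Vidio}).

Streamly's profit: π = (P_{Streamly} − 18)(189 − 2P_{Streamly} + P_{Vidio}).
∂π/∂P_{Streamly} = 225 − 4P_{Streamly} + P_{Vidio} = 0 ⇒ P_{Streamly} = 56.25 + 0.25P_{Vidio}.
Similarly P_{Vidio} = 59.25 + 0.25P_{Streamly}.
Plugging P_{Vidio} into Streamly's best response: P_{Streamly} = 56.25 + 0.25(59.25 + 0.25P_{Streamly}) ⇒ 0.9375P_{Streamly} = 71.0625, so P_{Streamly} = 75.8.
Then P_{Vidio} = 59.25 + 0.25·75.8 = 78.2.

75.8, 78.2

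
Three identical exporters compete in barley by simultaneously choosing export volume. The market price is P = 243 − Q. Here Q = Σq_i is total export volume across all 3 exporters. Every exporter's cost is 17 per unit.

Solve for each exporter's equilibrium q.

A representative exporter's profit is π_i = q_i(243 − Q) − 17q_i, with Q = q_i + Σ_{j≠i} q_j.
First-order condition: 226 − 2q_i − Σ_{j≠i} q_j = 0.
Imposing symmetry (q_j = q for all j) turns Σ_{j≠i} q_j into 2q, so 226 = 4q and q = 56.5.

56.5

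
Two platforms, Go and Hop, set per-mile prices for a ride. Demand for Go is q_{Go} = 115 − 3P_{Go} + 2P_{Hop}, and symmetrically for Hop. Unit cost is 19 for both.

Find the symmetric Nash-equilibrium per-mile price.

43

Go's profit: π = (P_{Go} − 19)(115 − 3P_{Go} + 2P_{Hop}).
∂π/∂P_{Go} = 172 − 6P_{Go} + 2P_{Hop} = 0 ⇒ P_{Go} = 86/3 + (1/3)P_{Hop}.
The game is symmetric, so in equilibrium P_{Hop} = P_{Go}: the reaction function gives (2/3)P_{Go} = 86/3, hence P_{Go} = 43.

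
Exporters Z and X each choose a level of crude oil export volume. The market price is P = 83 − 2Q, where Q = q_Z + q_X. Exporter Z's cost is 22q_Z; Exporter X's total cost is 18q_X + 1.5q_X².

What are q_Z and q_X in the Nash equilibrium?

Exporter Z's profit: π = q_Z(83 − 2(q_Z + q_X)) − 22q_Z.
∂π/∂q_Z = 61 − 4q_Z − 2q_X = 0, so q_Z = 15.25 − 0.5q_X.
For X: ∂π/∂q_X = 65 − 7q_X − 2q_Z = 0 ⇒ q_X = 65/7 − (2/7)q_Z.
Substituting the second reaction function into the first: q_Z = 15.25 − 0.5(65/7 − (2/7)q_Z), which gives (6/7)q_Z = 297/28 ⇒ q_Z = 12.375.
Then q_X = 65/7 − (2/7)·12.375 = 5.75.

12.375, 5.75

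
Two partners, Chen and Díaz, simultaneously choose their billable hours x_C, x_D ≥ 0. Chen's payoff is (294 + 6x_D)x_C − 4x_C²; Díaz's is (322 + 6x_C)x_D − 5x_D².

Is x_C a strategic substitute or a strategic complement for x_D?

strategic complements

Expanding Chen's payoff: 294x_C + 6x_Dx_C − 4x_C².
∂π/∂x_C = 294 + 6x_D − 8x_C = 0, so x_C = 36.75 + 0.75x_D.
The best-response slope dx_C/dx_D = 0.75 > 0: the reaction function is upward-sloping, so the choices are strategic complements.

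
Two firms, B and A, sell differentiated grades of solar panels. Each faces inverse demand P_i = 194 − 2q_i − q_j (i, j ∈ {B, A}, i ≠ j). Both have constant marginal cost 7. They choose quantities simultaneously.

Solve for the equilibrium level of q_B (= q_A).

Firm B's profit: π = q_B(194 − 2q_B − q_A) − 7q_B.
∂π/∂q_B = 187 − 4q_B − q_A = 0 ⇒ q_B = 46.75 − 0.25q_A.
Setting q_B = q_A in the reaction function: q_B = 46.75 − 0.25q_B, so q_B = 46.75 / 1.25 = 37.4.

37.4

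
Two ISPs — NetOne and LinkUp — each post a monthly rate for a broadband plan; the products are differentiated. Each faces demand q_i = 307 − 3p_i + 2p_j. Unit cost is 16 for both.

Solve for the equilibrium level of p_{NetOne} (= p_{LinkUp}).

88.75

NetOne's profit: π = (p_{NetOne} − 16)(307 − 3p_{NetOne} + 2p_{LinkUp}).
∂π/∂p_{NetOne} = 355 − 6p_{NetOne} + 2p_{LinkUp} = 0 ⇒ p_{NetOne} = 355/6 + (1/3)p_{LinkUp}.
The game is symmetric, so in equilibrium p_{LinkUp} = p_{NetOne}: the reaction function gives (2/3)p_{NetOne} = 355/6, hence p_{NetOne} = 88.75.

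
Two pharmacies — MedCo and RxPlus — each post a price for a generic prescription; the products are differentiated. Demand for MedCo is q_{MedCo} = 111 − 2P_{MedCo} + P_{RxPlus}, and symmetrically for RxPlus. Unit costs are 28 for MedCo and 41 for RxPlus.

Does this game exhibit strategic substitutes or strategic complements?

strategic complements

MedCo's profit: π = (P_{MedCo} − 28)(111 − 2P_{MedCo} + P_{RxPlus}).
∂π/∂P_{MedCo} = 167 − 4P_{MedCo} + P_{RxPlus} = 0 ⇒ P_{MedCo} = 41.75 + 0.25P_{RxPlus}.
The best-response slope dP_{MedCo}/dP_{RxPlus} = 0.25 > 0: the reaction function is upward-sloping, so the choices are strategic complements.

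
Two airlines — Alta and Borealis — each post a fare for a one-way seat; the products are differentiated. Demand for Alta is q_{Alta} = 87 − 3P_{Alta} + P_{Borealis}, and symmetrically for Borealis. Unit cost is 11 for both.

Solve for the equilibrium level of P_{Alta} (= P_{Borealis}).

24

Alta's profit: π = (P_{Alta} − 11)(87 − 3P_{Alta} + P_{Borealis}).
∂π/∂P_{Alta} = 120 − 6P_{Alta} + P_{Borealis} = 0 ⇒ P_{Alta} = 20 + (1/6)P_{Borealis}.
The game is symmetric, so in equilibrium P_{Borealis} = P_{Alta}: the reaction function gives (5/6)P_{Alta} = 20, hence P_{Alta} = 24.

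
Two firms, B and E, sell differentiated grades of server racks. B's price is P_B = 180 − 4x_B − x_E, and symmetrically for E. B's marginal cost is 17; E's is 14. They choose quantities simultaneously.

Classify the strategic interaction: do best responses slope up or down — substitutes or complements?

strategic substitutes

Firm B's profit: π = x_B(180 − 4x_B − x_E) − 17x_B.
∂π/∂x_B = 163 − 8x_B − x_E = 0 ⇒ x_B = 20.375 − 0.125x_E.
The best-response slope dx_B/dx_E = −0.125 < 0: the reaction function is downward-sloping, so the choices are strategic substitutes.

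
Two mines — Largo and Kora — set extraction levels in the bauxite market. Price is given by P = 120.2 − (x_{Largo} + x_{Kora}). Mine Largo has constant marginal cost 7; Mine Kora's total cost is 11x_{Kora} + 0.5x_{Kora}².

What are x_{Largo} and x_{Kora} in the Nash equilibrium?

Mine Largo's profit: π = x_{Largo}(120.2 − (x_{Largo} + x_{Kora})) − 7x_{Largo}.
∂π/∂x_{Largo} = 113.2 − 2x_{Largo} − x_{Kora} = 0, so x_{Largo} = 56.6 − 0.5x_{Kora}.
For Kora: ∂π/∂x_{Kora} = 109.2 − 3x_{Kora} − x_{Largo} = 0 ⇒ x_{Kora} = 36.4 − (1/3)x_{Largo}.
Solving the two reaction functions simultaneously: (1 − (−0.5)(−1/3))x_{Largo} = 56.6 − 0.5·36.4, so (5/6)x_{Largo} = 38.4 and x_{Largo} = 46.08.
Then x_{Kora} = 36.4 − (1/3)·46.08 = 21.04.

46.08, 21.04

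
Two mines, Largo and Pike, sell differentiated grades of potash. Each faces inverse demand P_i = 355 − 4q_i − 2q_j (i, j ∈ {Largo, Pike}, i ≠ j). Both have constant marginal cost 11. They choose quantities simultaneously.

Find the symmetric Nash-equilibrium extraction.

Mine Largo's profit: π = q_{Largo}(355 − 4q_{Largo} − 2q_{Pike}) − 11q_{Largo}.
∂π/∂q_{Largo} = 344 − 8q_{Largo} − 2q_{Pike} = 0 ⇒ q_{Largo} = 43 − 0.25q_{Pike}.
By symmetry q_{Pike} = q_{Largo}; substituting into the reaction function, 1.25q_{Largo} = 43 and q_{Largo} = 34.4.

34.4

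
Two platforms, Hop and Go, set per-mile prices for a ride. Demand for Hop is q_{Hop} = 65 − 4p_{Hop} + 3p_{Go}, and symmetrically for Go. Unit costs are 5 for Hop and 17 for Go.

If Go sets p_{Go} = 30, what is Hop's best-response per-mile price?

Hop's profit: π = (p_{Hop} − 5)(65 − 4p_{Hop} + 3p_{Go}).
∂π/∂p_{Hop} = 85 − 8p_{Hop} + 3p_{Go} = 0 ⇒ p_{Hop} = 10.625 + 0.375p_{Go}.
At p_{Go} = 30: p_{Hop} = 10.625 + 0.375·30 = 21.875.

21.875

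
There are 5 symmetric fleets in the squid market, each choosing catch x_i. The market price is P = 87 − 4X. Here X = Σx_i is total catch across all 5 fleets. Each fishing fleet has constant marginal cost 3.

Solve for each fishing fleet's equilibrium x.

3.5

A representative fishing fleet's profit is π_i = x_i(87 − 4X) − 3x_i, with X = x_i + Σ_{j≠i} x_j.
First-order condition: 84 − 8x_i − 4Σ_{j≠i} x_j = 0.
Imposing symmetry (x_j = x for all j) turns Σ_{j≠i} x_j into 4x, so 84 = 24x and x = 3.5.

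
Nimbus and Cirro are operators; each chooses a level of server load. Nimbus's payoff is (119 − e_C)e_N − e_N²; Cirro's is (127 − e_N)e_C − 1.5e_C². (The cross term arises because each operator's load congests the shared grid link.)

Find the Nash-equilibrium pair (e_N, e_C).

Expanding Nimbus's payoff: 119e_N − e_Ce_N − e_N².
∂π/∂e_N = 119 − e_C − 2e_N = 0, so e_N = 59.5 − 0.5e_C.
Likewise for Cirro: e_C = 127/3 − (1/3)e_N.
Substituting the second reaction function into the first: e_N = 59.5 − 0.5(127/3 − (1/3)e_N), which gives (5/6)e_N = 115/3 ⇒ e_N = 46.
Then e_C = 127/3 − (1/3)·46 = 27.

46, 27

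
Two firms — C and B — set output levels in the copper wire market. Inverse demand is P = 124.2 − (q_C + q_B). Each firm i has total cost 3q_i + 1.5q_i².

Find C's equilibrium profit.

1020.1

Firm C's profit: π = q_C(124.2 − (q_C + q_B)) − 3q_C − 1.5q_C².
∂π/∂q_C = 121.2 − 5q_C − q_B = 0, so q_C = 24.24 − 0.2q_B.
The game is symmetric, so in equilibrium q_B = q_C: the reaction function gives 1.2q_C = 24.24, hence q_C = 20.2.
Price P = 124.2 − 40.4 = 83.8.
C's profit: (83.8 − 3)·20.2 − 1.5(20.2)² = 1020.1.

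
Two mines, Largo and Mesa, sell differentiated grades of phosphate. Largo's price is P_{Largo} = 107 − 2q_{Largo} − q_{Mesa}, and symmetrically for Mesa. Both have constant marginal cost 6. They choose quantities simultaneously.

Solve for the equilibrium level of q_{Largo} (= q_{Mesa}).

20.2

Mine Largo's profit: π = q_{Largo}(107 − 2q_{Largo} − q_{Mesa}) − 6q_{Largo}.
∂π/∂q_{Largo} = 101 − 4q_{Largo} − q_{Mesa} = 0 ⇒ q_{Largo} = 25.25 − 0.25q_{Mesa}.
By symmetry q_{Mesa} = q_{Largo}; substituting into the reaction function, 1.25q_{Largo} = 25.25 and q_{Largo} = 20.2.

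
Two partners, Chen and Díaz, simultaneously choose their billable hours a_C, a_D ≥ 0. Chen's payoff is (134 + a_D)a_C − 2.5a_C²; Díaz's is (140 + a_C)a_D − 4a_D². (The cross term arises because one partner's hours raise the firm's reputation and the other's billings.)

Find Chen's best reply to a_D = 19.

Expanding Chen's payoff: 134a_C + a_Da_C − 2.5a_C².
∂π/∂a_C = 134 + a_D − 5a_C = 0, so a_C = 26.8 + 0.2a_D.
At a_D = 19: a_C = 26.8 + 0.2·19 = 30.6.

30.6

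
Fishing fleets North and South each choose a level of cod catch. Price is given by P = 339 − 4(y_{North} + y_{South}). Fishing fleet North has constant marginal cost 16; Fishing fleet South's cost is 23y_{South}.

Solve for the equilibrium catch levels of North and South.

27.5, 25.75

Fishing fleet North's profit: π = y_{North}(339 − 4(y_{North} + y_{South})) − 16y_{North}.
∂π/∂y_{North} = 323 − 8y_{North} − 4y_{South} = 0, so y_{North} = 40.375 − 0.5y_{South}.
By the same steps for South: y_{South} = 39.5 − 0.5y_{North}.
Plugging y_{South} into North's best response: y_{North} = 40.375 − 0.5(39.5 − 0.5y_{North}) ⇒ 0.75y_{North} = 20.625, so y_{North} = 27.5.
Then y_{South} = 39.5 − 0.5·27.5 = 25.75.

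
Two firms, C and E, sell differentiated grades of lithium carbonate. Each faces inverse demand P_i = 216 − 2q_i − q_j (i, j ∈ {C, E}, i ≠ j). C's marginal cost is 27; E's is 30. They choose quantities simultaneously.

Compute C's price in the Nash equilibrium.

Firm C's profit: π = q_C(216 − 2q_C − q_E) − 27q_C.
∂π/∂q_C = 189 − 4q_C − q_E = 0 ⇒ q_C = 47.25 − 0.25q_E.
Similarly q_E = 46.5 − 0.25q_C.
Solving the two reaction functions simultaneously: (1 − (−0.25)(−0.25))q_C = 47.25 − 0.25·46.5, so 0.9375q_C = 35.625 and q_C = 38.
Then q_E = 46.5 − 0.25·38 = 37.
P_C = 216 − 2·38 − 37 = 103.

103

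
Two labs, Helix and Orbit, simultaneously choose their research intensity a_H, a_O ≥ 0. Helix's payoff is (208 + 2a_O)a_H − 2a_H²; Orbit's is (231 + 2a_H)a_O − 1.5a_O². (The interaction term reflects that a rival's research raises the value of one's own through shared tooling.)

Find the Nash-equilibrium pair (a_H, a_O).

135.75, 167.5

Expanding Helix's payoff: 208a_H + 2a_Oa_H − 2a_H².
∂π/∂a_H = 208 + 2a_O − 4a_H = 0, so a_H = 52 + 0.5a_O.
Likewise for Orbit: a_O = 77 + (2/3)a_H.
Solving the two reaction functions simultaneously: (1 − (0.5)(2/3))a_H = 52 + 0.5·77, so (2/3)a_H = 90.5 and a_H = 135.75.
Then a_O = 77 + (2/3)·135.75 = 167.5.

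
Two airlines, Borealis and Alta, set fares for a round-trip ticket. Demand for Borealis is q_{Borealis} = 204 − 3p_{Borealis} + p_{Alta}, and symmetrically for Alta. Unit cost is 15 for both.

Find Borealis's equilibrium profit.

3633.12

Borealis's profit: π = (p_{Borealis} − 15)(204 − 3p_{Borealis} + p_{Alta}).
∂π/∂p_{Borealis} = 249 − 6p_{Borealis} + p_{Alta} = 0 ⇒ p_{Borealis} = 41.5 + (1/6)p_{Alta}.
By symmetry p_{Alta} = p_{Borealis}; substituting into the reaction function, (5/6)p_{Borealis} = 41.5 and p_{Borealis} = 49.8.
q_{Borealis} = 204 − 3·49.8 + 49.8 = 104.4.
Profit = (49.8 − 15)·104.4 = 3633.12.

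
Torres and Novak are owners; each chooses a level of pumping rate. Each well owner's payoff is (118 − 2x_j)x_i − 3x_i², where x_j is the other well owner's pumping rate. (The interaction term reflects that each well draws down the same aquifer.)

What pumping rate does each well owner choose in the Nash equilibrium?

14.75

Torres's payoff is (118 − 2x_N)x_T − 3x_T².
∂π/∂x_T = 118 − 2x_N − 6x_T = 0, so x_T = 59/3 − (1/3)x_N.
Setting x_T = x_N in the reaction function: x_T = 59/3 − (1/3)x_T, so x_T = (59/3) / (4/3) = 14.75.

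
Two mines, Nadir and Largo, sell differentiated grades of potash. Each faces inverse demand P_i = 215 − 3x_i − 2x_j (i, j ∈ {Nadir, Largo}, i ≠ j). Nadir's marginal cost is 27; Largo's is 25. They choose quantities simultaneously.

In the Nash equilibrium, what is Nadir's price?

97.125

Mine Nadir's profit: π = x_{Nadir}(215 − 3x_{Nadir} − 2x_{Largo}) − 27x_{Nadir}.
∂π/∂x_{Nadir} = 188 − 6x_{Nadir} − 2x_{Largo} = 0 ⇒ x_{Nadir} = 94/3 − (1/3)x_{Largo}.
Similarly x_{Largo} = 95/3 − (1/3)x_{Nadir}.
Plugging x_{Largo} into Nadir's best response: x_{Nadir} = 94/3 − (1/3)(95/3 − (1/3)x_{Nadir}) ⇒ (8/9)x_{Nadir} = 187/9, so x_{Nadir} = 23.375.
Then x_{Largo} = 95/3 − (1/3)·23.375 = 23.875.
P_{Nadir} = 215 − 3·23.375 − 2·23.875 = 97.125.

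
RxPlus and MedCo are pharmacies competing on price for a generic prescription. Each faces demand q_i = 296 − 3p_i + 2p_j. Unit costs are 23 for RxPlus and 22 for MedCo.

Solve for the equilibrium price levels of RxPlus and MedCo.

91.0625, 90.6875

RxPlus's profit: π = (p_{RxPlus} − 23)(296 − 3p_{RxPlus} + 2p_{MedCo}).
∂π/∂p_{RxPlus} = 365 − 6p_{RxPlus} + 2p_{MedCo} = 0 ⇒ p_{RxPlus} = 365/6 + (1/3)p_{MedCo}.
Similarly p_{MedCo} = 181/3 + (1/3)p_{RxPlus}.
Plugging p_{MedCo} into RxPlus's best response: p_{RxPlus} = 365/6 + (1/3)(181/3 + (1/3)p_{RxPlus}) ⇒ (8/9)p_{RxPlus} = 1457/18, so p_{RxPlus} = 91.0625.
Then p_{MedCo} = 181/3 + (1/3)·91.0625 = 90.6875.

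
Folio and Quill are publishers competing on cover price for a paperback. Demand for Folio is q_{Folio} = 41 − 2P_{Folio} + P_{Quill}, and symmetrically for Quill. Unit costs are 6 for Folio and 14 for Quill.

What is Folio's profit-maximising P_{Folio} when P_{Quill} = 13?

16.5

Folio's profit: π = (P_{Folio} − 6)(41 − 2P_{Folio} + P_{Quill}).
∂π/∂P_{Folio} = 53 − 4P_{Folio} + P_{Quill} = 0 ⇒ P_{Folio} = 13.25 + 0.25P_{Quill}.
At P_{Quill} = 13: P_{Folio} = 13.25 + 0.25·13 = 16.5.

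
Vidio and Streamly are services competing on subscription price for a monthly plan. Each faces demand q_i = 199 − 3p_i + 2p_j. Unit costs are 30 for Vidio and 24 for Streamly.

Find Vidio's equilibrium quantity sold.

Vidio's profit: π = (p_{Vidio} − 30)(199 − 3p_{Vidio} + 2p_{Streamly}).
∂π/∂p_{Vidio} = 289 − 6p_{Vidio} + 2p_{Streamly} = 0 ⇒ p_{Vidio} = 289/6 + (1/3)p_{Streamly}.
Similarly p_{Streamly} = 271/6 + (1/3)p_{Vidio}.
Solving the two reaction functions simultaneously: (1 − (1/3)(1/3))p_{Vidio} = 289/6 + (1/3)·(271/6), so (8/9)p_{Vidio} = 569/9 and p_{Vidio} = 71.125.
Then p_{Streamly} = 271/6 + (1/3)·71.125 = 68.875.
q_{Vidio} = 199 − 3·71.125 + 2·68.875 = 123.375.

123.375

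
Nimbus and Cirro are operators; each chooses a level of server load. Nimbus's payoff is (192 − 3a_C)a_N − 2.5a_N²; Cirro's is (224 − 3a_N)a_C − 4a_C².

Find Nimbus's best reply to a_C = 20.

Expanding Nimbus's payoff: 192a_N − 3a_Ca_N − 2.5a_N².
∂π/∂a_N = 192 − 3a_C − 5a_N = 0, so a_N = 38.4 − 0.6a_C.
At a_C = 20: a_N = 38.4 − 0.6·20 = 26.4.

26.4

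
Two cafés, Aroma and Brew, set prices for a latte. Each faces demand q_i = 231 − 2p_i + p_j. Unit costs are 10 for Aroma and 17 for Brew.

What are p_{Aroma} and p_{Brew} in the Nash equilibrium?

Aroma's profit: π = (p_{Aroma} − 10)(231 − 2p_{Aroma} + p_{Brew}).
∂π/∂p_{Aroma} = 251 − 4p_{Aroma} + p_{Brew} = 0 ⇒ p_{Aroma} = 62.75 + 0.25p_{Brew}.
Similarly p_{Brew} = 66.25 + 0.25p_{Aroma}.
Substituting the second reaction function into the first: p_{Aroma} = 62.75 + 0.25(66.25 + 0.25p_{Aroma}), which gives 0.9375p_{Aroma} = 79.3125 ⇒ p_{Aroma} = 84.6.
Then p_{Brew} = 66.25 + 0.25·84.6 = 87.4.

84.6, 87.4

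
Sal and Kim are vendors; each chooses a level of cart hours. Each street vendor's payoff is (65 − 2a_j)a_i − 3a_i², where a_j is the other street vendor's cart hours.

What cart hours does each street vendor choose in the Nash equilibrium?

8.125

Sal's payoff is (65 − 2a_K)a_S − 3a_S².
∂π/∂a_S = 65 − 2a_K − 6a_S = 0, so a_S = 65/6 − (1/3)a_K.
The game is symmetric, so in equilibrium a_K = a_S: the reaction function gives (4/3)a_S = 65/6, hence a_S = 8.125.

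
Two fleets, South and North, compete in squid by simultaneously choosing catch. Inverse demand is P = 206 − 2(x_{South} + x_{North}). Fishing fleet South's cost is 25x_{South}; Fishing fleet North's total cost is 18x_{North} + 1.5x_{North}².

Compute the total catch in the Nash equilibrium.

Fishing fleet South's profit: π = x_{South}(206 − 2(x_{South} + x_{North})) − 25x_{South}.
∂π/∂x_{South} = 181 − 4x_{South} − 2x_{North} = 0, so x_{South} = 45.25 − 0.5x_{North}.
For North: ∂π/∂x_{North} = 188 − 7x_{North} − 2x_{South} = 0 ⇒ x_{North} = 188/7 − (2/7)x_{South}.
Solving the two reaction functions simultaneously: (1 − (−0.5)(−2/7))x_{South} = 45.25 − 0.5·(188/7), so (6/7)x_{South} = 891/28 and x_{South} = 37.125.
Then x_{North} = 188/7 − (2/7)·37.125 = 16.25.
Total catch: 37.125 + 16.25 = 53.375.

53.375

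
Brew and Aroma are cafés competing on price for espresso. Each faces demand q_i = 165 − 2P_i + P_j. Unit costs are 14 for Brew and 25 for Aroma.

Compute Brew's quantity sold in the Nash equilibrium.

Brew's profit: π = (P_{Brew} − 14)(165 − 2P_{Brew} + P_{Aroma}).
∂π/∂P_{Brew} = 193 − 4P_{Brew} + P_{Aroma} = 0 ⇒ P_{Brew} = 48.25 + 0.25P_{Aroma}.
Similarly P_{Aroma} = 53.75 + 0.25P_{Brew}.
Plugging P_{Aroma} into Brew's best response: P_{Brew} = 48.25 + 0.25(53.75 + 0.25P_{Brew}) ⇒ 0.9375P_{Brew} = 61.6875, so P_{Brew} = 65.8.
Then P_{Aroma} = 53.75 + 0.25·65.8 = 70.2.
q_{Brew} = 165 − 2·65.8 + 70.2 = 103.6.

103.6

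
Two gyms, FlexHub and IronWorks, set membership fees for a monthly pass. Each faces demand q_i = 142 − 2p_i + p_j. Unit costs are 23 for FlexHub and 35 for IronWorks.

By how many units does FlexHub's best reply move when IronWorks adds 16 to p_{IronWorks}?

4

FlexHub's profit: π = (p_{FlexHub} − 23)(142 − 2p_{FlexHub} + p_{IronWorks}).
∂π/∂p_{FlexHub} = 188 − 4p_{FlexHub} + p_{IronWorks} = 0 ⇒ p_{FlexHub} = 47 + 0.25p_{IronWorks}.
The reaction-function slope is 0.25, so a 16-unit rise in p_{IronWorks} moves p_{FlexHub} by 0.25 × 16 = 4. FlexHub's best response rises — the actions are strategic complements.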